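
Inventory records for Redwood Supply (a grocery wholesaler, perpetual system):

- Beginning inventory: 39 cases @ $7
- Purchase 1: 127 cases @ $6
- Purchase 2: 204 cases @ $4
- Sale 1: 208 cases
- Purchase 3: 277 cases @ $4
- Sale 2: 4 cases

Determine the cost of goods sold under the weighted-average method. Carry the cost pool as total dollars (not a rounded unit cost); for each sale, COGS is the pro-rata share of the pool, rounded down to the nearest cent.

COGS = $1,058.04

After Beginning: 39 on hand, pool $273.00 (≈ $7.0000 each)
After Purchase 1: 166 on hand, pool $1,035.00 (≈ $6.2349 each)
After Purchase 2: 370 on hand, pool $1,851.00 (≈ $5.0027 each)
Sale 1, sell 208: 208/370 × $1,851.00 → $1,040.56
After Purchase 3: 439 on hand, pool $1,918.44 (≈ $4.3700 each)
Sale 2, sell 4: 4/439 × $1,918.44 → $17.48
Total COGS = $1,040.56 + $17.48 = $1,058.04
Ending inventory (cost pool remaining) = $1,900.96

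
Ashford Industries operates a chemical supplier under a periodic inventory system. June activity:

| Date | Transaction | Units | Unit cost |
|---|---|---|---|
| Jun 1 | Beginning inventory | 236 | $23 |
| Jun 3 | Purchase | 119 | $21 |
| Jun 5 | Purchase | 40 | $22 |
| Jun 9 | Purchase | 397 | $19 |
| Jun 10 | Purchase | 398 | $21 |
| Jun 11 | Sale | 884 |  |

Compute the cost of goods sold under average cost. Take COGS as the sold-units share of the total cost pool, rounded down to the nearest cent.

Jun 11, sell 884: 884/1190 × $24,708.00 → $18,354.51
Ending inventory (cost pool remaining) = $6,353.49
Check: goods available $24,708.00 = COGS $18,354.51 + ending $6,353.49

COGS = $18,354.51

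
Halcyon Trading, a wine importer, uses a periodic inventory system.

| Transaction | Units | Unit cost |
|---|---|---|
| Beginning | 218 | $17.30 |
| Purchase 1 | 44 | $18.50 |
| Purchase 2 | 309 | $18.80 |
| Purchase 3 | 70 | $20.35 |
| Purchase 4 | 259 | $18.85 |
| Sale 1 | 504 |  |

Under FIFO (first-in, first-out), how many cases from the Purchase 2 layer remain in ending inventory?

67

Sale 1 (504) [FIFO — oldest first]: 218 @ $17.30 + 44 @ $18.50 + 242 @ $18.80 = $9,135.00
Ending inventory: 67 @ $18.80 + 70 @ $20.35 + 259 @ $18.85 = $7,566.25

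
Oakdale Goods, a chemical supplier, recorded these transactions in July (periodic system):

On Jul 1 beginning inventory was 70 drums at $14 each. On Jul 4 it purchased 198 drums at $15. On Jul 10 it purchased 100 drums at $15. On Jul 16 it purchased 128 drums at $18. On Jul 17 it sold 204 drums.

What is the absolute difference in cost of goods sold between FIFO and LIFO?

$454

FIFO COGS: 70 @ $14 + 134 @ $15 = $2,990
LIFO COGS: 128 @ $18 + 76 @ $15 = $3,444
Difference = |$2,990 − $3,444| = $454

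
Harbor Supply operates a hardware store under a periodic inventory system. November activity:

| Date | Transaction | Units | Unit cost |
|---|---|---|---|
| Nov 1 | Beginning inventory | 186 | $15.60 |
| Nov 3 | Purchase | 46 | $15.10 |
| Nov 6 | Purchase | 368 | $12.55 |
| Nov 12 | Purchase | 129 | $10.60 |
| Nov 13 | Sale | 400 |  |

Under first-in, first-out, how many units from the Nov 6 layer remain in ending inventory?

200

Nov 13, 400 sold [FIFO — oldest first]: 186 @ $15.60 + 46 @ $15.10 + 168 @ $12.55 = $5,704.60
Ending inventory: 200 @ $12.55 + 129 @ $10.60 = $3,877.40
Check: goods available $9,582.00 = COGS $5,704.60 + ending $3,877.40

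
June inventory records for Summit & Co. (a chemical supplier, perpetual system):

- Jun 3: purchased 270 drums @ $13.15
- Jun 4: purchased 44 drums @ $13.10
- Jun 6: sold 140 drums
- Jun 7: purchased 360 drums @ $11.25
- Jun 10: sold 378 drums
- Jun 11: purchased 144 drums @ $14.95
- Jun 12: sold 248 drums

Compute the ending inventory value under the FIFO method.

Jun 6, 140 sold [FIFO — oldest first]: 140 @ $13.15 = $1,841.00
Jun 10, 378 sold [FIFO — oldest first]: 130 @ $13.15 + 44 @ $13.10 + 204 @ $11.25 = $4,580.90
Jun 12, 248 sold [FIFO — oldest first]: 156 @ $11.25 + 92 @ $14.95 = $3,130.40
Total COGS = $1,841.00 + $4,580.90 + $3,130.40 = $9,552.30
Ending inventory: 52 @ $14.95 = $777.40
Check: goods available $10,329.70 = COGS $9,552.30 + ending $777.40

Ending inventory = $777.40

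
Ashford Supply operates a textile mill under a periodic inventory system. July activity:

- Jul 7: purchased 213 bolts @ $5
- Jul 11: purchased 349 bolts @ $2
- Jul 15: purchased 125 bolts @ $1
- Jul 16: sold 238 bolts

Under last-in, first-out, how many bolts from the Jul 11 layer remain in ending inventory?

236

Jul 16, 238 sold [LIFO — newest first]: 125 @ $1 + 113 @ $2 = $351
Ending inventory: 213 @ $5 + 236 @ $2 = $1,537
Check: goods available $1,888 = COGS $351 + ending $1,537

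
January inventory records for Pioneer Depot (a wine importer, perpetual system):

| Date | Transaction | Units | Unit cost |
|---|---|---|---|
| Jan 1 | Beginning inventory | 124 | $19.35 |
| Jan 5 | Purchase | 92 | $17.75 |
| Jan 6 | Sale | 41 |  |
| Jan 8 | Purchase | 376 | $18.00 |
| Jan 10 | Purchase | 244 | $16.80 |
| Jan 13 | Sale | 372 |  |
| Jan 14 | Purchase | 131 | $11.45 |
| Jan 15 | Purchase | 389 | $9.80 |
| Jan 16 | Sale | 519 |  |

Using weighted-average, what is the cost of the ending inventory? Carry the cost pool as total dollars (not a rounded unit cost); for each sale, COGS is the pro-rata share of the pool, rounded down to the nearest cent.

Ending inventory = $5,769.92

After Jan 1: 124 on hand, pool $2,399.40 (≈ $19.3500 each)
After Jan 5: 216 on hand, pool $4,032.40 (≈ $18.6685 each)
Jan 6, sell 41: 41/216 × $4,032.40 → $765.40
After Jan 8: 551 on hand, pool $10,035.00 (≈ $18.2123 each)
After Jan 10: 795 on hand, pool $14,134.20 (≈ $17.7789 each)
Jan 13, sell 372: 372/795 × $14,134.20 → $6,613.73
After Jan 14: 554 on hand, pool $9,020.42 (≈ $16.2823 each)
After Jan 15: 943 on hand, pool $12,832.62 (≈ $13.6083 each)
Jan 16, sell 519: 519/943 × $12,832.62 → $7,062.70
Total COGS = $765.40 + $6,613.73 + $7,062.70 = $14,441.83
Ending inventory (cost pool remaining) = $5,769.92
Check: goods available $20,211.75 = COGS $14,441.83 + ending $5,769.92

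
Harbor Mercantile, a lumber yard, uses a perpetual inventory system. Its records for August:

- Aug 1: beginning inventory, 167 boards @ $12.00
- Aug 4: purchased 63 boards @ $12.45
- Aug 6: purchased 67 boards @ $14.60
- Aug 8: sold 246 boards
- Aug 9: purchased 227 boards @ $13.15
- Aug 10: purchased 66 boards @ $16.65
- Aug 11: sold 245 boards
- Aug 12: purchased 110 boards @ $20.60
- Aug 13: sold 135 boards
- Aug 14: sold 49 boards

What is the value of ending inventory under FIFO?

Ending inventory = $515.00

Aug 8, 246 sold [FIFO — oldest first]: 167 @ $12.00 + 63 @ $12.45 + 16 @ $14.60 = $3,021.95
Aug 11, 245 sold [FIFO — oldest first]: 51 @ $14.60 + 194 @ $13.15 = $3,295.70
Aug 13, 135 sold [FIFO — oldest first]: 33 @ $13.15 + 66 @ $16.65 + 36 @ $20.60 = $2,274.45
Aug 14, 49 sold [FIFO — oldest first]: 49 @ $20.60 = $1,009.40
Total COGS = $3,021.95 + $3,295.70 + $2,274.45 + $1,009.40 = $9,601.50
Ending inventory: 25 @ $20.60 = $515.00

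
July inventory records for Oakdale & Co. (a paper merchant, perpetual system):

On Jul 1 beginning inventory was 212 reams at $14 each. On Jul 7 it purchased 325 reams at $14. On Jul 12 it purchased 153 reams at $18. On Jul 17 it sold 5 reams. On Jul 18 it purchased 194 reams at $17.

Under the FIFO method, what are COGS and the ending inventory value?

Jul 17, 5 sold [FIFO — oldest first]: 5 @ $14 = $70
Ending inventory: 207 @ $14 + 325 @ $14 + 153 @ $18 + 194 @ $17 = $13,500

COGS = $70; ending inventory = $13,500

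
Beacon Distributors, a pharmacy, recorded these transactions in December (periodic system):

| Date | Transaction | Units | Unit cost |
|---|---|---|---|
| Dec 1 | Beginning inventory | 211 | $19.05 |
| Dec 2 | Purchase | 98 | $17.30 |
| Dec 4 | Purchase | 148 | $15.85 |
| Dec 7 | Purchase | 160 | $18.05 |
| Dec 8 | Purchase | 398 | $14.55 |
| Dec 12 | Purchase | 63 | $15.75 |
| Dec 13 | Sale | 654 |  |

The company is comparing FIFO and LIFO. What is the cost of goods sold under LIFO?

COGS = $10,194.20

FIFO COGS: 211 @ $19.05 + 98 @ $17.30 + 148 @ $15.85 + 160 @ $18.05 + 37 @ $14.55 = $11,487.10
LIFO COGS: 63 @ $15.75 + 398 @ $14.55 + 160 @ $18.05 + 33 @ $15.85 = $10,194.20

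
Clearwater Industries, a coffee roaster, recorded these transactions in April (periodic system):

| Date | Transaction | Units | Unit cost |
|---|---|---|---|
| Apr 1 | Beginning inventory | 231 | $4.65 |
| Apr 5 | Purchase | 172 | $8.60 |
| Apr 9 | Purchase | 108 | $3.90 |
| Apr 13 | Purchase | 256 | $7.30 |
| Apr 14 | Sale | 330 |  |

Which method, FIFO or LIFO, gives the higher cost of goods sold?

FIFO COGS: 231 @ $4.65 + 99 @ $8.60 = $1,925.55
LIFO COGS: 256 @ $7.30 + 74 @ $3.90 = $2,157.40

LIFO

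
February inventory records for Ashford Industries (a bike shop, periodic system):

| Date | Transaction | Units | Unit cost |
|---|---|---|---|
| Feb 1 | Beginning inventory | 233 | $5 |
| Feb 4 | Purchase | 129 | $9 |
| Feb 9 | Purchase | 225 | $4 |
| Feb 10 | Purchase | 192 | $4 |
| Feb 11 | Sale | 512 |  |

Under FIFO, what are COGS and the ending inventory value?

COGS = $2,926; ending inventory = $1,068

Feb 11, 512 sold [FIFO — oldest first]: 233 @ $5 + 129 @ $9 + 150 @ $4 = $2,926
Ending inventory: 75 @ $4 + 192 @ $4 = $1,068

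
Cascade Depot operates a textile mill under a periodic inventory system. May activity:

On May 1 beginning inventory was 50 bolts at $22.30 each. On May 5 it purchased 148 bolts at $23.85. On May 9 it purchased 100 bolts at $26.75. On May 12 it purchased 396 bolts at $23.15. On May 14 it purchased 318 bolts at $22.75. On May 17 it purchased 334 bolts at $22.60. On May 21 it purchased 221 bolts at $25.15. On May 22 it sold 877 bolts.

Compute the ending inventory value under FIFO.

May 22, 877 sold [FIFO — oldest first]: 50 @ $22.30 + 148 @ $23.85 + 100 @ $26.75 + 396 @ $23.15 + 183 @ $22.75 = $20,650.45
Ending inventory: 135 @ $22.75 + 334 @ $22.60 + 221 @ $25.15 = $16,177.80

Ending inventory = $16,177.80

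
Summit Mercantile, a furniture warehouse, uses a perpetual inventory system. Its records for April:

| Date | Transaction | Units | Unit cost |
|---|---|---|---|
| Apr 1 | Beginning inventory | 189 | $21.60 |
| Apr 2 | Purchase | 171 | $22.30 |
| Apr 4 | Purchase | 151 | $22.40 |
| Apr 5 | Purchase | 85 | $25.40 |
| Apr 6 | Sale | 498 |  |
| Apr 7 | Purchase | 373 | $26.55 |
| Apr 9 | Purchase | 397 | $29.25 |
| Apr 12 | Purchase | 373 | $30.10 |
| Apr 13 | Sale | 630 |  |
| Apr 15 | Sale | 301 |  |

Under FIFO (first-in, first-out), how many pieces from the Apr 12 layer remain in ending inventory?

Apr 6, 498 sold [FIFO — oldest first]: 189 @ $21.60 + 171 @ $22.30 + 138 @ $22.40 = $10,986.90
Apr 13, 630 sold [FIFO — oldest first]: 13 @ $22.40 + 85 @ $25.40 + 373 @ $26.55 + 159 @ $29.25 = $17,004.10
Apr 15, 301 sold [FIFO — oldest first]: 238 @ $29.25 + 63 @ $30.10 = $8,857.80
Total COGS = $10,986.90 + $17,004.10 + $8,857.80 = $36,848.80
Ending inventory: 310 @ $30.10 = $9,331.00
Check: goods available $46,179.80 = COGS $36,848.80 + ending $9,331.00

310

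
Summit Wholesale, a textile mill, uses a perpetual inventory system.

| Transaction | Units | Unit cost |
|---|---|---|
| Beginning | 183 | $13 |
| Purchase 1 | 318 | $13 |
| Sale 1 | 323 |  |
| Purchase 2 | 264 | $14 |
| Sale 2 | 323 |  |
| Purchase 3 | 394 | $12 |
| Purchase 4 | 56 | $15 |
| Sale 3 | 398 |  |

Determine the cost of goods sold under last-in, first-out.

COGS = $13,606

Sale 1 (323) [LIFO — newest first]: 318 @ $13 + 5 @ $13 = $4,199
Sale 2 (323) [LIFO — newest first]: 264 @ $14 + 59 @ $13 = $4,463
Sale 3 (398) [LIFO — newest first]: 56 @ $15 + 342 @ $12 = $4,944
Total COGS = $4,199 + $4,463 + $4,944 = $13,606
Ending inventory: 119 @ $13 + 52 @ $12 = $2,171
Check: goods available $15,777 = COGS $13,606 + ending $2,171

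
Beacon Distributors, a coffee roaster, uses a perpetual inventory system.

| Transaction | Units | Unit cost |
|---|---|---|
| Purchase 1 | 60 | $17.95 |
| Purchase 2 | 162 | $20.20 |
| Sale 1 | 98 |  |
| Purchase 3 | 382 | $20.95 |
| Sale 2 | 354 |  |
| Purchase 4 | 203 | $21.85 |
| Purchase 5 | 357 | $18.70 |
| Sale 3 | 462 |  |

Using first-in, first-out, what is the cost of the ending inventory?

Sale 1 (98) [FIFO — oldest first]: 60 @ $17.95 + 38 @ $20.20 = $1,844.60
Sale 2 (354) [FIFO — oldest first]: 124 @ $20.20 + 230 @ $20.95 = $7,323.30
Sale 3 (462) [FIFO — oldest first]: 152 @ $20.95 + 203 @ $21.85 + 107 @ $18.70 = $9,620.85
Total COGS = $1,844.60 + $7,323.30 + $9,620.85 = $18,788.75
Ending inventory: 250 @ $18.70 = $4,675.00

Ending inventory = $4,675.00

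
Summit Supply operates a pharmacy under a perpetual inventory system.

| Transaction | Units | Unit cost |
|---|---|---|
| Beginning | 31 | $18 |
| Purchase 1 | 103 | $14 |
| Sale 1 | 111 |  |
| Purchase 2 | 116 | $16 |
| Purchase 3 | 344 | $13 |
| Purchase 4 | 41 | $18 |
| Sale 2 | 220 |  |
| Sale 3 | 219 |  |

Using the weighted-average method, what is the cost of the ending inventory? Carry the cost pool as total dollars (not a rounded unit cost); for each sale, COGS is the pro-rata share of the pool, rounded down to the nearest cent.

Ending inventory = $1,201.89

After Beginning: 31 on hand, pool $558.00 (≈ $18.0000 each)
After Purchase 1: 134 on hand, pool $2,000.00 (≈ $14.9254 each)
Sale 1, sell 111: 111/134 × $2,000.00 → $1,656.71
After Purchase 2: 139 on hand, pool $2,199.29 (≈ $15.8222 each)
After Purchase 3: 483 on hand, pool $6,671.29 (≈ $13.8122 each)
After Purchase 4: 524 on hand, pool $7,409.29 (≈ $14.1399 each)
Sale 2, sell 220: 220/524 × $7,409.29 → $3,110.77
Sale 3, sell 219: 219/304 × $4,298.52 → $3,096.63
Total COGS = $1,656.71 + $3,110.77 + $3,096.63 = $7,864.11
Ending inventory (cost pool remaining) = $1,201.89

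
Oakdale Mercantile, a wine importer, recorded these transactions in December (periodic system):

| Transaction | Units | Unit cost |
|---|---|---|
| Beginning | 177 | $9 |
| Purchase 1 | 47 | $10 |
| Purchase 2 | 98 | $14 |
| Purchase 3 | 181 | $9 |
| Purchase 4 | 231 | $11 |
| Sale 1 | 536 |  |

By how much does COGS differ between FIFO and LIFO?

$375

FIFO COGS: 177 @ $9 + 47 @ $10 + 98 @ $14 + 181 @ $9 + 33 @ $11 = $5,427
LIFO COGS: 231 @ $11 + 181 @ $9 + 98 @ $14 + 26 @ $10 = $5,802
Difference = |$5,427 − $5,802| = $375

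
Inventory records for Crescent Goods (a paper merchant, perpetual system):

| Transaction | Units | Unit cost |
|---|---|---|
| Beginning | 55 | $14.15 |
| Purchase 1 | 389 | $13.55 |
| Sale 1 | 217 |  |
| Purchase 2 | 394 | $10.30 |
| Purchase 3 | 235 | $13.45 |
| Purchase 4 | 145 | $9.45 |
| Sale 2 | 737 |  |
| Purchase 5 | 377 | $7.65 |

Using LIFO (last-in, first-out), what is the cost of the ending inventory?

Ending inventory = $6,374.00

Sale 1 (217) [LIFO — newest first]: 217 @ $13.55 = $2,940.35
Sale 2 (737) [LIFO — newest first]: 145 @ $9.45 + 235 @ $13.45 + 357 @ $10.30 = $8,208.10
Total COGS = $2,940.35 + $8,208.10 = $11,148.45
Ending inventory: 55 @ $14.15 + 172 @ $13.55 + 37 @ $10.30 + 377 @ $7.65 = $6,374.00
Check: goods available $17,522.45 = COGS $11,148.45 + ending $6,374.00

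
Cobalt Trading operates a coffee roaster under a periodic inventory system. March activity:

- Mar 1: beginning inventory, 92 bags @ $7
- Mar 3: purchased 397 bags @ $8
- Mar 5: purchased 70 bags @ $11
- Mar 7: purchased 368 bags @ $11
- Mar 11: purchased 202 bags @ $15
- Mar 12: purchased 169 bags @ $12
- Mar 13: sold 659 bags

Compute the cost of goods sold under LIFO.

COGS = $8,226

Mar 13, 659 sold [LIFO — newest first]: 169 @ $12 + 202 @ $15 + 288 @ $11 = $8,226
Ending inventory: 92 @ $7 + 397 @ $8 + 70 @ $11 + 80 @ $11 = $5,470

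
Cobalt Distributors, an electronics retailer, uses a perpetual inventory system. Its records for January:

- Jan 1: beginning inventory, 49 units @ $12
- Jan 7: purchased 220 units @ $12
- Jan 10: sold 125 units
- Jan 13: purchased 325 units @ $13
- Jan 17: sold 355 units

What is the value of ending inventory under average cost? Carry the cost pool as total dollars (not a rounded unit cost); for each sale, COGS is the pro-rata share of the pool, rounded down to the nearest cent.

Ending inventory = $1,447.00

After Jan 1: 49 on hand, pool $588.00 (≈ $12.0000 each)
After Jan 7: 269 on hand, pool $3,228.00 (≈ $12.0000 each)
Jan 10, sell 125: 125/269 × $3,228.00 → $1,500.00
After Jan 13: 469 on hand, pool $5,953.00 (≈ $12.6930 each)
Jan 17, sell 355: 355/469 × $5,953.00 → $4,506.00
Total COGS = $1,500.00 + $4,506.00 = $6,006.00
Ending inventory (cost pool remaining) = $1,447.00
Check: goods available $7,453.00 = COGS $6,006.00 + ending $1,447.00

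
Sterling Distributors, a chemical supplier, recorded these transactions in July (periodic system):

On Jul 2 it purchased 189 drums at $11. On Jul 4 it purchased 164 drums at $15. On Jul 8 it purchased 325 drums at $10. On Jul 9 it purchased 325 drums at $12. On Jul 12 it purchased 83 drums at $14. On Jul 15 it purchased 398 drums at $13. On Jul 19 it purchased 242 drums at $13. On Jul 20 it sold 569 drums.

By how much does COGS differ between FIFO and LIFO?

$698

FIFO COGS: 189 @ $11 + 164 @ $15 + 216 @ $10 = $6,699
LIFO COGS: 242 @ $13 + 327 @ $13 = $7,397
Difference = |$6,699 − $7,397| = $698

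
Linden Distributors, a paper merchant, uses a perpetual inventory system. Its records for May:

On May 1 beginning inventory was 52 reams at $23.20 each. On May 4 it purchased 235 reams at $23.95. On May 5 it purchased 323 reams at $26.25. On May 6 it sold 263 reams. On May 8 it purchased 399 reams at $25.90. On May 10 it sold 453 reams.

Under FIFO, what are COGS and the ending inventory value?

COGS = $18,058.80; ending inventory = $7,588.70

May 6, 263 sold [FIFO — oldest first]: 52 @ $23.20 + 211 @ $23.95 = $6,259.85
May 10, 453 sold [FIFO — oldest first]: 24 @ $23.95 + 323 @ $26.25 + 106 @ $25.90 = $11,798.95
Total COGS = $6,259.85 + $11,798.95 = $18,058.80
Ending inventory: 293 @ $25.90 = $7,588.70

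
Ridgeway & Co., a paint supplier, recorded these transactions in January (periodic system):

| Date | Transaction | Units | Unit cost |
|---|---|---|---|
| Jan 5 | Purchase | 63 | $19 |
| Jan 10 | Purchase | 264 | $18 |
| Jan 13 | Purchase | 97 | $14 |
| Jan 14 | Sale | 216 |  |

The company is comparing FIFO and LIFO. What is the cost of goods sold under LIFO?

COGS = $3,500

FIFO COGS: 63 @ $19 + 153 @ $18 = $3,951
LIFO COGS: 97 @ $14 + 119 @ $18 = $3,500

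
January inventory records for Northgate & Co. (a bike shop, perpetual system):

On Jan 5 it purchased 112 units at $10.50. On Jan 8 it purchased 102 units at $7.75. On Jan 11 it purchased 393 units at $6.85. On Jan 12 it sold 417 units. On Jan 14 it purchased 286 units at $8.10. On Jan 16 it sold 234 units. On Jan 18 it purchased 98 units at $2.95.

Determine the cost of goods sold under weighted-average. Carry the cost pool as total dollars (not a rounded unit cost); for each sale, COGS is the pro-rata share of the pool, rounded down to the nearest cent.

COGS = $5,056.02

After Jan 5: 112 on hand, pool $1,176.00 (≈ $10.5000 each)
After Jan 8: 214 on hand, pool $1,966.50 (≈ $9.1893 each)
After Jan 11: 607 on hand, pool $4,658.55 (≈ $7.6747 each)
Jan 12, sell 417: 417/607 × $4,658.55 → $3,200.35
After Jan 14: 476 on hand, pool $3,774.80 (≈ $7.9303 each)
Jan 16, sell 234: 234/476 × $3,774.80 → $1,855.67
After Jan 18: 340 on hand, pool $2,208.23 (≈ $6.4948 each)
Total COGS = $3,200.35 + $1,855.67 = $5,056.02
Ending inventory (cost pool remaining) = $2,208.23
Check: goods available $7,264.25 = COGS $5,056.02 + ending $2,208.23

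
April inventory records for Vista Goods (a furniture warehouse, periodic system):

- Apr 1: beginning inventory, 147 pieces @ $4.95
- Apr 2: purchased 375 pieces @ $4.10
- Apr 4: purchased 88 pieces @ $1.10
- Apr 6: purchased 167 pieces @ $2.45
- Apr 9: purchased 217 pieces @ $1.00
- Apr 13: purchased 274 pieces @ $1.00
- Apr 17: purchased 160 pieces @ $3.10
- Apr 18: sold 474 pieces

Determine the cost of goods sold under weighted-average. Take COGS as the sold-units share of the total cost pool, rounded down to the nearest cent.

COGS = $1,247.43

Apr 18, sell 474: 474/1428 × $3,758.10 → $1,247.43
Ending inventory (cost pool remaining) = $2,510.67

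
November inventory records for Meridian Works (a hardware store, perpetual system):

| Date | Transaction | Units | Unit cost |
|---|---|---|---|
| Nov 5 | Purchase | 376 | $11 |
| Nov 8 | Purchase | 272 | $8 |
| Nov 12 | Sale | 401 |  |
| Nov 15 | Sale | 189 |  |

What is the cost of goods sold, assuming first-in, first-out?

Nov 12, 401 sold [FIFO — oldest first]: 376 @ $11 + 25 @ $8 = $4,336
Nov 15, 189 sold [FIFO — oldest first]: 189 @ $8 = $1,512
Total COGS = $4,336 + $1,512 = $5,848
Ending inventory: 58 @ $8 = $464

COGS = $5,848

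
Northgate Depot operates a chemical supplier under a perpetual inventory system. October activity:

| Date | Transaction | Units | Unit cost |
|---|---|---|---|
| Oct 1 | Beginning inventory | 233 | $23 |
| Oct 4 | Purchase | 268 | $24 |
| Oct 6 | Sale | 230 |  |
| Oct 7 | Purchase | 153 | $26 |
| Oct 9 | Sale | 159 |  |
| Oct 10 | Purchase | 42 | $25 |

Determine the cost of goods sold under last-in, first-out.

Oct 6, 230 sold [LIFO — newest first]: 230 @ $24 = $5,520
Oct 9, 159 sold [LIFO — newest first]: 153 @ $26 + 6 @ $24 = $4,122
Total COGS = $5,520 + $4,122 = $9,642
Ending inventory: 233 @ $23 + 32 @ $24 + 42 @ $25 = $7,177
Check: goods available $16,819 = COGS $9,642 + ending $7,177

COGS = $9,642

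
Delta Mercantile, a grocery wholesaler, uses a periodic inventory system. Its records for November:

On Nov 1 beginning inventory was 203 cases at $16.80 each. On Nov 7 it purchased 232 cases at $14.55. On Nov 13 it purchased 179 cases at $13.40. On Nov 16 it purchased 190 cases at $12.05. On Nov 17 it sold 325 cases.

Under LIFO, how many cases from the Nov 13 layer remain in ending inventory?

44

Nov 17, 325 sold [LIFO — newest first]: 190 @ $12.05 + 135 @ $13.40 = $4,098.50
Ending inventory: 203 @ $16.80 + 232 @ $14.55 + 44 @ $13.40 = $7,375.60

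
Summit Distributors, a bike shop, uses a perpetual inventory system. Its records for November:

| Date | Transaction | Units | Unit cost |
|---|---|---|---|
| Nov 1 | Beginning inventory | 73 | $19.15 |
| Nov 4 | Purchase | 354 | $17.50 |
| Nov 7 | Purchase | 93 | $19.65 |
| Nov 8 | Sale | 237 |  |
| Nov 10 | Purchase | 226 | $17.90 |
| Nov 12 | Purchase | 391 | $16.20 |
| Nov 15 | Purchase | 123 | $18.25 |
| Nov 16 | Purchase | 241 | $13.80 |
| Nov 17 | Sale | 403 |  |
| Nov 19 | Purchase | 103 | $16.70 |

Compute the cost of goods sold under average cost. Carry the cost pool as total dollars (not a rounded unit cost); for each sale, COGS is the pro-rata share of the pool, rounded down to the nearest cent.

COGS = $11,013.49

After Nov 1: 73 on hand, pool $1,397.95 (≈ $19.1500 each)
After Nov 4: 427 on hand, pool $7,592.95 (≈ $17.7821 each)
After Nov 7: 520 on hand, pool $9,420.40 (≈ $18.1162 each)
Nov 8, sell 237: 237/520 × $9,420.40 → $4,293.52
After Nov 10: 509 on hand, pool $9,172.28 (≈ $18.0202 each)
After Nov 12: 900 on hand, pool $15,506.48 (≈ $17.2294 each)
After Nov 15: 1023 on hand, pool $17,751.23 (≈ $17.3521 each)
After Nov 16: 1264 on hand, pool $21,077.03 (≈ $16.6749 each)
Nov 17, sell 403: 403/1264 × $21,077.03 → $6,719.97
After Nov 19: 964 on hand, pool $16,077.16 (≈ $16.6776 each)
Total COGS = $4,293.52 + $6,719.97 = $11,013.49
Ending inventory (cost pool remaining) = $16,077.16
Check: goods available $27,090.65 = COGS $11,013.49 + ending $16,077.16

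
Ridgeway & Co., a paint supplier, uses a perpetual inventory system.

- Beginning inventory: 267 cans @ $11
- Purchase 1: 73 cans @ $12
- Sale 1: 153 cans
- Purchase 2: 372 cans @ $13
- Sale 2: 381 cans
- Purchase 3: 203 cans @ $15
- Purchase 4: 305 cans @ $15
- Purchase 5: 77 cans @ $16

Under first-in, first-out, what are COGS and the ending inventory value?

COGS = $6,335; ending inventory = $11,166

Sale 1 (153) [FIFO — oldest first]: 153 @ $11 = $1,683
Sale 2 (381) [FIFO — oldest first]: 114 @ $11 + 73 @ $12 + 194 @ $13 = $4,652
Total COGS = $1,683 + $4,652 = $6,335
Ending inventory: 178 @ $13 + 203 @ $15 + 305 @ $15 + 77 @ $16 = $11,166
Check: goods available $17,501 = COGS $6,335 + ending $11,166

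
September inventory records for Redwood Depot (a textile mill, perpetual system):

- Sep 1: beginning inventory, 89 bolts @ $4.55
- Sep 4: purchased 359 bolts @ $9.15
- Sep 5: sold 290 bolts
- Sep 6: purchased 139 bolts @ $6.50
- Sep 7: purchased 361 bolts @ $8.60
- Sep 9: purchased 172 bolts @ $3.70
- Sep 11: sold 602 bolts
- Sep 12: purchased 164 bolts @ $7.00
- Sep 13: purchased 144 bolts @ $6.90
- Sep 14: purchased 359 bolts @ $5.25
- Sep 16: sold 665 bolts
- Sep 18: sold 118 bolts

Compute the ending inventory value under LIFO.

Sep 5, 290 sold [LIFO — newest first]: 290 @ $9.15 = $2,653.50
Sep 11, 602 sold [LIFO — newest first]: 172 @ $3.70 + 361 @ $8.60 + 69 @ $6.50 = $4,189.50
Sep 16, 665 sold [LIFO — newest first]: 359 @ $5.25 + 144 @ $6.90 + 162 @ $7.00 = $4,012.35
Sep 18, 118 sold [LIFO — newest first]: 2 @ $7.00 + 70 @ $6.50 + 46 @ $9.15 = $889.90
Total COGS = $2,653.50 + $4,189.50 + $4,012.35 + $889.90 = $11,745.25
Ending inventory: 89 @ $4.55 + 23 @ $9.15 = $615.40
Check: goods available $12,360.65 = COGS $11,745.25 + ending $615.40

Ending inventory = $615.40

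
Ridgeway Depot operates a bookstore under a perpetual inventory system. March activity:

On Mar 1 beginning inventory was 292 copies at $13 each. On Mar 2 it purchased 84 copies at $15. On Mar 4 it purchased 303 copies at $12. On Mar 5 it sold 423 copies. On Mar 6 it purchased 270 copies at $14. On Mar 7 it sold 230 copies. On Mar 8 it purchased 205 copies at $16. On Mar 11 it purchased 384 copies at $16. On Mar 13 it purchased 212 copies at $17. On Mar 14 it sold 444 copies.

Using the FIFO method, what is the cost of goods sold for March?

COGS = $14,840

Mar 5, 423 sold [FIFO — oldest first]: 292 @ $13 + 84 @ $15 + 47 @ $12 = $5,620
Mar 7, 230 sold [FIFO — oldest first]: 230 @ $12 = $2,760
Mar 14, 444 sold [FIFO — oldest first]: 26 @ $12 + 270 @ $14 + 148 @ $16 = $6,460
Total COGS = $5,620 + $2,760 + $6,460 = $14,840
Ending inventory: 57 @ $16 + 384 @ $16 + 212 @ $17 = $10,660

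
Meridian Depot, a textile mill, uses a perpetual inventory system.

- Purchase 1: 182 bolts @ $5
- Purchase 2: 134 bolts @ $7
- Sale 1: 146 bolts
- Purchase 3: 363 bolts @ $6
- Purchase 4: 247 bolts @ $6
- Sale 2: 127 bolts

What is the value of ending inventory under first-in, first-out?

Sale 1 (146) [FIFO — oldest first]: 146 @ $5 = $730
Sale 2 (127) [FIFO — oldest first]: 36 @ $5 + 91 @ $7 = $817
Total COGS = $730 + $817 = $1,547
Ending inventory: 43 @ $7 + 363 @ $6 + 247 @ $6 = $3,961
Check: goods available $5,508 = COGS $1,547 + ending $3,961

Ending inventory = $3,961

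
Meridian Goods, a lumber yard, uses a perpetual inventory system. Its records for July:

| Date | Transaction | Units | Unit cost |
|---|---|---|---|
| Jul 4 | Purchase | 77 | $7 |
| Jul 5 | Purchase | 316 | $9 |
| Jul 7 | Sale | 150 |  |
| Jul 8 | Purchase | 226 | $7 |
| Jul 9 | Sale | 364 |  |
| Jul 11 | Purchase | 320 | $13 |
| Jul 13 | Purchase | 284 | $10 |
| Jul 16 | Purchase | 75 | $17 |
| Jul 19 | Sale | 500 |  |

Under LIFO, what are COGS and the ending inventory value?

COGS = $10,122; ending inventory = $3,118

Jul 7, 150 sold [LIFO — newest first]: 150 @ $9 = $1,350
Jul 9, 364 sold [LIFO — newest first]: 226 @ $7 + 138 @ $9 = $2,824
Jul 19, 500 sold [LIFO — newest first]: 75 @ $17 + 284 @ $10 + 141 @ $13 = $5,948
Total COGS = $1,350 + $2,824 + $5,948 = $10,122
Ending inventory: 77 @ $7 + 28 @ $9 + 179 @ $13 = $3,118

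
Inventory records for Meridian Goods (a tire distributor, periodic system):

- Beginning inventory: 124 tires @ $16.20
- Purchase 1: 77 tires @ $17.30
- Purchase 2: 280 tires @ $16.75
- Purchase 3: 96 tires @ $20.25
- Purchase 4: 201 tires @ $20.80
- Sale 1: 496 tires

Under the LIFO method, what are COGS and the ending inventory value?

Sale 1 (496) [LIFO — newest first]: 201 @ $20.80 + 96 @ $20.25 + 199 @ $16.75 = $9,458.05
Ending inventory: 124 @ $16.20 + 77 @ $17.30 + 81 @ $16.75 = $4,697.65
Check: goods available $14,155.70 = COGS $9,458.05 + ending $4,697.65

COGS = $9,458.05; ending inventory = $4,697.65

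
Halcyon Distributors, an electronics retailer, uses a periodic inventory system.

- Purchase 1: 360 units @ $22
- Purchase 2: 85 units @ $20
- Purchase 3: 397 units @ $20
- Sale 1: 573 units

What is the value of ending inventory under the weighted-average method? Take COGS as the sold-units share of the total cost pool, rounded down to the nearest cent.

Ending inventory = $5,610.03

Sale 1, sell 573: 573/842 × $17,560.00 → $11,949.97
Ending inventory (cost pool remaining) = $5,610.03
Check: goods available $17,560.00 = COGS $11,949.97 + ending $5,610.03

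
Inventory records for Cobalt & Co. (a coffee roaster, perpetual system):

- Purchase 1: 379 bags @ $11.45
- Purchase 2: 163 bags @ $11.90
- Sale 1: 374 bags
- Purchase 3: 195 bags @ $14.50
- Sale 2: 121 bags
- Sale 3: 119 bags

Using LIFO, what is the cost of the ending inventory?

Ending inventory = $1,408.35

Sale 1 (374) [LIFO — newest first]: 163 @ $11.90 + 211 @ $11.45 = $4,355.65
Sale 2 (121) [LIFO — newest first]: 121 @ $14.50 = $1,754.50
Sale 3 (119) [LIFO — newest first]: 74 @ $14.50 + 45 @ $11.45 = $1,588.25
Total COGS = $4,355.65 + $1,754.50 + $1,588.25 = $7,698.40
Ending inventory: 123 @ $11.45 = $1,408.35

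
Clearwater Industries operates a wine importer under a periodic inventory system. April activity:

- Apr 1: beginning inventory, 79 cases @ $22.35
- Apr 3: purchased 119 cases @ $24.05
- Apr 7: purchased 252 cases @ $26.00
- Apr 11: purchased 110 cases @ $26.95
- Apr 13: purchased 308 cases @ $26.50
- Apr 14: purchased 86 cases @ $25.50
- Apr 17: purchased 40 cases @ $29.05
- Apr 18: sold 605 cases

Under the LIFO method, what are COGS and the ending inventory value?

Apr 18, 605 sold [LIFO — newest first]: 40 @ $29.05 + 86 @ $25.50 + 308 @ $26.50 + 110 @ $26.95 + 61 @ $26.00 = $16,067.50
Ending inventory: 79 @ $22.35 + 119 @ $24.05 + 191 @ $26.00 = $9,593.60

COGS = $16,067.50; ending inventory = $9,593.60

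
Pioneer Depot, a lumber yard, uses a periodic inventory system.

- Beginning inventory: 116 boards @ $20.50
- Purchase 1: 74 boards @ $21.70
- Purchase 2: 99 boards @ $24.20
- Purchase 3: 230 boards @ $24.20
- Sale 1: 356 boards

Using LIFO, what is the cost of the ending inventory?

Sale 1 (356) [LIFO — newest first]: 230 @ $24.20 + 99 @ $24.20 + 27 @ $21.70 = $8,547.70
Ending inventory: 116 @ $20.50 + 47 @ $21.70 = $3,397.90

Ending inventory = $3,397.90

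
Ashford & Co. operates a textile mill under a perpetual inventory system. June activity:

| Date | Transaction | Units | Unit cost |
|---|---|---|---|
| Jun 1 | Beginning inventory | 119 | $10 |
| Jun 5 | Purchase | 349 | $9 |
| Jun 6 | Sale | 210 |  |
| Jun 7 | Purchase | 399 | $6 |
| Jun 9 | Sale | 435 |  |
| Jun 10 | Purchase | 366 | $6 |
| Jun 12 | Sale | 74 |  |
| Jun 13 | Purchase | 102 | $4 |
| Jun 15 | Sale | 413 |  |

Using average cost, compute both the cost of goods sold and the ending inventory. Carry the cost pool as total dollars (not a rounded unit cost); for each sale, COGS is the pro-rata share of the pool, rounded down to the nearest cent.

After Jun 1: 119 on hand, pool $1,190.00 (≈ $10.0000 each)
After Jun 5: 468 on hand, pool $4,331.00 (≈ $9.2543 each)
Jun 6, sell 210: 210/468 × $4,331.00 → $1,943.39
After Jun 7: 657 on hand, pool $4,781.61 (≈ $7.2779 each)
Jun 9, sell 435: 435/657 × $4,781.61 → $3,165.90
After Jun 10: 588 on hand, pool $3,811.71 (≈ $6.4825 each)
Jun 12, sell 74: 74/588 × $3,811.71 → $479.70
After Jun 13: 616 on hand, pool $3,740.01 (≈ $6.0714 each)
Jun 15, sell 413: 413/616 × $3,740.01 → $2,507.50
Total COGS = $1,943.39 + $3,165.90 + $479.70 + $2,507.50 = $8,096.49
Ending inventory (cost pool remaining) = $1,232.51

COGS = $8,096.49; ending inventory = $1,232.51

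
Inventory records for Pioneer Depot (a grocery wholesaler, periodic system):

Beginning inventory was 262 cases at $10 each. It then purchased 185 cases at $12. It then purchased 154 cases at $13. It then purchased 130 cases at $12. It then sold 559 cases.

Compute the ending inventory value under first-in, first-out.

Sale 1 (559) [FIFO — oldest first]: 262 @ $10 + 185 @ $12 + 112 @ $13 = $6,296
Ending inventory: 42 @ $13 + 130 @ $12 = $2,106

Ending inventory = $2,106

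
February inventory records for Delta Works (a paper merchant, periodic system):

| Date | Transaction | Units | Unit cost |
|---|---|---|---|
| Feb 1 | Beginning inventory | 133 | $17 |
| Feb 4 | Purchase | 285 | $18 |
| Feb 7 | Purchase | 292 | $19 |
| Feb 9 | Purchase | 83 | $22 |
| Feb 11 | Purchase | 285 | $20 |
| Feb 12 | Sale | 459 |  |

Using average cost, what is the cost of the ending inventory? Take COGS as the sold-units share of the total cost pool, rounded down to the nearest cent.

Feb 12, sell 459: 459/1078 × $20,465.00 → $8,713.76
Ending inventory (cost pool remaining) = $11,751.24

Ending inventory = $11,751.24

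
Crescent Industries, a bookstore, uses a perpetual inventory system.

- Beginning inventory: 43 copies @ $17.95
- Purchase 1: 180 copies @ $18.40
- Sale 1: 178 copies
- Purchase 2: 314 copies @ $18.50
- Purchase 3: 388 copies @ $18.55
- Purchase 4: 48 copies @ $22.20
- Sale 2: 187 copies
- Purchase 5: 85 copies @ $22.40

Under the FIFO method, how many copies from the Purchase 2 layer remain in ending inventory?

Sale 1 (178) [FIFO — oldest first]: 43 @ $17.95 + 135 @ $18.40 = $3,255.85
Sale 2 (187) [FIFO — oldest first]: 45 @ $18.40 + 142 @ $18.50 = $3,455.00
Total COGS = $3,255.85 + $3,455.00 = $6,710.85
Ending inventory: 172 @ $18.50 + 388 @ $18.55 + 48 @ $22.20 + 85 @ $22.40 = $13,349.00
Check: goods available $20,059.85 = COGS $6,710.85 + ending $13,349.00

172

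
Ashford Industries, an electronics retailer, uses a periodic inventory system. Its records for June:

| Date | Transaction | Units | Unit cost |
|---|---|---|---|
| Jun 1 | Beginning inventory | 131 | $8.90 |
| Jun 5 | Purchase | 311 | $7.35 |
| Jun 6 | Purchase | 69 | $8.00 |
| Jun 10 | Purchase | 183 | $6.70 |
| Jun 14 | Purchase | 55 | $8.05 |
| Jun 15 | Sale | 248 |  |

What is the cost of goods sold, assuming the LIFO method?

COGS = $1,748.85

Jun 15, 248 sold [LIFO — newest first]: 55 @ $8.05 + 183 @ $6.70 + 10 @ $8.00 = $1,748.85
Ending inventory: 131 @ $8.90 + 311 @ $7.35 + 59 @ $8.00 = $3,923.75
Check: goods available $5,672.60 = COGS $1,748.85 + ending $3,923.75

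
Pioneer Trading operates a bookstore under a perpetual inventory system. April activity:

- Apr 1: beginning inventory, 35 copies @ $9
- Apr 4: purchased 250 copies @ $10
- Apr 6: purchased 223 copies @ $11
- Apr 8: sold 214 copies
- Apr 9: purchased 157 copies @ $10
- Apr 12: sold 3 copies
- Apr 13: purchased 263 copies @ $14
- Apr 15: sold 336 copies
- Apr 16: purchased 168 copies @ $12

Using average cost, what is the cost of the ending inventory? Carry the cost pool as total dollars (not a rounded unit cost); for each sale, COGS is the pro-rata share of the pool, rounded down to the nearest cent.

After Apr 1: 35 on hand, pool $315.00 (≈ $9.0000 each)
After Apr 4: 285 on hand, pool $2,815.00 (≈ $9.8772 each)
After Apr 6: 508 on hand, pool $5,268.00 (≈ $10.3701 each)
Apr 8, sell 214: 214/508 × $5,268.00 → $2,219.19
After Apr 9: 451 on hand, pool $4,618.81 (≈ $10.2413 each)
Apr 12, sell 3: 3/451 × $4,618.81 → $30.72
After Apr 13: 711 on hand, pool $8,270.09 (≈ $11.6316 each)
Apr 15, sell 336: 336/711 × $8,270.09 → $3,908.22
After Apr 16: 543 on hand, pool $6,377.87 (≈ $11.7456 each)
Total COGS = $2,219.19 + $30.72 + $3,908.22 = $6,158.13
Ending inventory (cost pool remaining) = $6,377.87
Check: goods available $12,536.00 = COGS $6,158.13 + ending $6,377.87

Ending inventory = $6,377.87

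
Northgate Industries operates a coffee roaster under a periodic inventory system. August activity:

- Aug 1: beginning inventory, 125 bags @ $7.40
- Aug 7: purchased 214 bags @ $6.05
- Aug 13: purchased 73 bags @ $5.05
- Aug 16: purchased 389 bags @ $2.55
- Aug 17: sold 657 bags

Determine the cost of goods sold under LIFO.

Aug 17, 657 sold [LIFO — newest first]: 389 @ $2.55 + 73 @ $5.05 + 195 @ $6.05 = $2,540.35
Ending inventory: 125 @ $7.40 + 19 @ $6.05 = $1,039.95
Check: goods available $3,580.30 = COGS $2,540.35 + ending $1,039.95

COGS = $2,540.35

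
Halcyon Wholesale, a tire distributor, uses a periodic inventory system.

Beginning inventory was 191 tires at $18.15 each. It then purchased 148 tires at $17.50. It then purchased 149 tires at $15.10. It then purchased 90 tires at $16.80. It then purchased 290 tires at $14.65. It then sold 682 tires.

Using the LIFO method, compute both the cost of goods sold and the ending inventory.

COGS = $10,691.15; ending inventory = $3,375.90

Sale 1 (682) [LIFO — newest first]: 290 @ $14.65 + 90 @ $16.80 + 149 @ $15.10 + 148 @ $17.50 + 5 @ $18.15 = $10,691.15
Ending inventory: 186 @ $18.15 = $3,375.90
Check: goods available $14,067.05 = COGS $10,691.15 + ending $3,375.90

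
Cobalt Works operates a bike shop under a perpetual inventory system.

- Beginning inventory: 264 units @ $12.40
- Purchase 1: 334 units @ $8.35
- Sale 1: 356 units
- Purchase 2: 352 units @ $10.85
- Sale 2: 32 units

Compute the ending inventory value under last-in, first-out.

Ending inventory = $6,472.80

Sale 1 (356) [LIFO — newest first]: 334 @ $8.35 + 22 @ $12.40 = $3,061.70
Sale 2 (32) [LIFO — newest first]: 32 @ $10.85 = $347.20
Total COGS = $3,061.70 + $347.20 = $3,408.90
Ending inventory: 242 @ $12.40 + 320 @ $10.85 = $6,472.80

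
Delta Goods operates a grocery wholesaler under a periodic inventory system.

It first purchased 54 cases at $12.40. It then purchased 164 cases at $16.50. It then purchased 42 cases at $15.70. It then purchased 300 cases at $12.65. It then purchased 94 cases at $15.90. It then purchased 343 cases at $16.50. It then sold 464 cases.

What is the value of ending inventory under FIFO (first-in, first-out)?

Ending inventory = $8,368.50

Sale 1 (464) [FIFO — oldest first]: 54 @ $12.40 + 164 @ $16.50 + 42 @ $15.70 + 204 @ $12.65 = $6,615.60
Ending inventory: 96 @ $12.65 + 94 @ $15.90 + 343 @ $16.50 = $8,368.50
Check: goods available $14,984.10 = COGS $6,615.60 + ending $8,368.50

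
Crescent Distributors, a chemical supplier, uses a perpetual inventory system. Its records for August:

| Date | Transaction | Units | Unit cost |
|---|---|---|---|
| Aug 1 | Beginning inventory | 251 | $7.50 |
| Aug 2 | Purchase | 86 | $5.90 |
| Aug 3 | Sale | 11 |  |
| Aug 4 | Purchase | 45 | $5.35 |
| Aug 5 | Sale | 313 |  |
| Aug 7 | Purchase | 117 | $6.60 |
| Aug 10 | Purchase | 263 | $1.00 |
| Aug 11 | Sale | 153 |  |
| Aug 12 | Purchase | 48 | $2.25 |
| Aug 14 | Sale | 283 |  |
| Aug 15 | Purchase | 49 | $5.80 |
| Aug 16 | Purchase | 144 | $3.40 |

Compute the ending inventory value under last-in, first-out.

Aug 3, 11 sold [LIFO — newest first]: 11 @ $5.90 = $64.90
Aug 5, 313 sold [LIFO — newest first]: 45 @ $5.35 + 75 @ $5.90 + 193 @ $7.50 = $2,130.75
Aug 11, 153 sold [LIFO — newest first]: 153 @ $1.00 = $153.00
Aug 14, 283 sold [LIFO — newest first]: 48 @ $2.25 + 110 @ $1.00 + 117 @ $6.60 + 8 @ $7.50 = $1,050.20
Total COGS = $64.90 + $2,130.75 + $153.00 + $1,050.20 = $3,398.85
Ending inventory: 50 @ $7.50 + 49 @ $5.80 + 144 @ $3.40 = $1,148.80

Ending inventory = $1,148.80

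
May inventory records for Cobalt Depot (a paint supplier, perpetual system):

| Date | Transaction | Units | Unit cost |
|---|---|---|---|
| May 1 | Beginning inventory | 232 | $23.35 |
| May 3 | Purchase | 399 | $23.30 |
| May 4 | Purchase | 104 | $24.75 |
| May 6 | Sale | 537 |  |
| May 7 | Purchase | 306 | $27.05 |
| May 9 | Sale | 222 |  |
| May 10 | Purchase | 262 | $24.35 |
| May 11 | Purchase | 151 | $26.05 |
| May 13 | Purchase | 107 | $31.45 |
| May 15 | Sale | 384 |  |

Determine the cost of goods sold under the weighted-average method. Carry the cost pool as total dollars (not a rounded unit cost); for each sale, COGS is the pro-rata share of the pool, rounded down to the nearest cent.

After May 1: 232 on hand, pool $5,417.20 (≈ $23.3500 each)
After May 3: 631 on hand, pool $14,713.90 (≈ $23.3184 each)
After May 4: 735 on hand, pool $17,287.90 (≈ $23.5210 each)
May 6, sell 537: 537/735 × $17,287.90 → $12,630.75
After May 7: 504 on hand, pool $12,934.45 (≈ $25.6636 each)
May 9, sell 222: 222/504 × $12,934.45 → $5,697.31
After May 10: 544 on hand, pool $13,616.84 (≈ $25.0310 each)
After May 11: 695 on hand, pool $17,550.39 (≈ $25.2524 each)
After May 13: 802 on hand, pool $20,915.54 (≈ $26.0792 each)
May 15, sell 384: 384/802 × $20,915.54 → $10,014.42
Total COGS = $12,630.75 + $5,697.31 + $10,014.42 = $28,342.48
Ending inventory (cost pool remaining) = $10,901.12
Check: goods available $39,243.60 = COGS $28,342.48 + ending $10,901.12

COGS = $28,342.48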